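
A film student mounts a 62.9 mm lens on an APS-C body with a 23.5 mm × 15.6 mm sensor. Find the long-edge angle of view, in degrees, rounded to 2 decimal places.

21.16°

Angle of view α = 2·arctan(w/2f) with w = 23.5 mm and f = 62.9 mm.
w/2f = 0.18680; arctan(0.18680) ≈ 10.5812°, so α ≈ 21.1623°.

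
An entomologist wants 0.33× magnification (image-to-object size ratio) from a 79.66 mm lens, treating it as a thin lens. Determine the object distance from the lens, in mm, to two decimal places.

321.05 mm

With m = dᵢ/dₒ and 1/f = 1/dₒ + 1/dᵢ, substituting dᵢ = m·dₒ gives 1/f = (1 + 1/m)/dₒ, hence dₒ = f·(1 + 1/m).
dₒ = 79.66 × (1 + 1/0.33) = 79.66 × 4.03030 ≈ 321.054 mm.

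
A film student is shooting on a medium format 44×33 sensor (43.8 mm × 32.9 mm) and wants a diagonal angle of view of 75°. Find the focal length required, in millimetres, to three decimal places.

Sensor diagonal = √(43.8² + 32.9²) = √3000.8500 ≈ 54.7800 mm.
From α = 2·arctan(d/2f) we get f = d / (2·tan(α/2)).
With d = 54.7800 mm and α/2 = 37.5°, tan(α/2) ≈ 0.76733, so f ≈ 54.7800 / 1.53465 ≈ 35.6954 mm.

35.695 mm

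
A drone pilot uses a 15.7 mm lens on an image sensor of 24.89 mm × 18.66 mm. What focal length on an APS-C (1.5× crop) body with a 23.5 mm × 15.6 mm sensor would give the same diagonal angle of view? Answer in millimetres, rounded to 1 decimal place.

14.2 mm

Sensor diagonal = √(24.89² + 18.66²) = √967.7077 ≈ 31.1080 mm.
Sensor diagonal = √(23.5² + 15.6²) = √795.6100 ≈ 28.2066 mm.
Equal angle of view means equal diagonal/f ratio, so f₂ = f₁ · (diagonal₂/diagonal₁) = 15.7 × 28.2066/31.1080.
f₂ = 15.7 × 0.90673 ≈ 14.236 mm.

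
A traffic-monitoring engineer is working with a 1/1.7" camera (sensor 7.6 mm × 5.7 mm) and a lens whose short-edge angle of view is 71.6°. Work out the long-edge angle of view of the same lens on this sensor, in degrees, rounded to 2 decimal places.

From the short-edge AOV: f = 5.7 / (2·tan(35.8°)) = 5.7 / 1.44245 ≈ 3.9516 mm.
Long-edge AOV = 2·arctan(7.6 / (2 × 3.9516)) = 2·arctan(0.96163) ≈ 87.7589°.

87.76°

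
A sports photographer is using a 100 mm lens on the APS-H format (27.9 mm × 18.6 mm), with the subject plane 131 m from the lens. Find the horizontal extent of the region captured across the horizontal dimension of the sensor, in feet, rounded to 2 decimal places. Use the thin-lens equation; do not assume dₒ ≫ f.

119.82 ft

dₒ: 131 m = 131000 mm.
Similar triangles through the lens centre give W/dₒ = w/dᵢ; with 1/f = 1/dₒ + 1/dᵢ this gives W = w·(dₒ − f)/f.
W = 27.9 mm × (131000 − 100) / 100 = 27.9 × 1309.0000 ≈ 36521.100 mm = 36521.100/304.8 ft = 119.82 ft.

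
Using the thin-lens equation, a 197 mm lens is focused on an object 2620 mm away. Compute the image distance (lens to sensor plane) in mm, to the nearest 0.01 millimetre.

1/dᵢ = 1/f − 1/dₒ = 1/197 − 1/2620 = 0.0046945 mm⁻¹.
dᵢ = 1/0.0046945 ≈ 213.0169 mm.

213.02 mm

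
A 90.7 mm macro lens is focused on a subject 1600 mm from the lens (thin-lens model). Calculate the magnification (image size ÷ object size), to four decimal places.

0.0601×

Thin lens: 1/f = 1/dₒ + 1/dᵢ → 1/dᵢ = 1/90.7 − 1/1600 = 0.0104004 mm⁻¹, so dᵢ ≈ 96.1505 mm.
Magnification m = dᵢ/dₒ = 96.1505/1600 ≈ 0.06009.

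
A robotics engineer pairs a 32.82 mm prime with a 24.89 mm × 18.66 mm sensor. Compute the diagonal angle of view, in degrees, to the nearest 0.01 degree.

50.71°

Sensor diagonal = √(24.89² + 18.66²) = √967.7077 ≈ 31.1080 mm.
Angle of view α = 2·arctan(d/2f) with d = 31.1080 mm and f = 32.82 mm.
d/2f = 0.47392; arctan(0.47392) ≈ 25.3571°, so α ≈ 50.7143°.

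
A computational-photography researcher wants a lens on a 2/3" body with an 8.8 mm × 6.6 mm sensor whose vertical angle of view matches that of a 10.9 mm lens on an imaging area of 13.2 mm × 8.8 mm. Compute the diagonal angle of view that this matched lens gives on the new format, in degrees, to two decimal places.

67.86°

Equal vertical AOV ⇒ f₂ = f₁ · 6.6/8.8 = 10.9 × 0.75000 ≈ 8.1750 mm.
Sensor diagonal = √(8.8² + 6.6²) = √121.0000 ≈ 11.0000 mm.
Diagonal AOV on the new format = 2·arctan(11.0000 / (2 × 8.1750)) = 2·arctan(0.67278) ≈ 67.8640°.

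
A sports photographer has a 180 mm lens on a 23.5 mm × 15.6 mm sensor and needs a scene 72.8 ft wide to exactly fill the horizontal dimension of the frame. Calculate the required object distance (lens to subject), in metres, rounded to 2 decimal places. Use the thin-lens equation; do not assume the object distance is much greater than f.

W: 72.8 ft × 304.8 mm/ft = 22189.44 mm.
Magnification m = w/W = dᵢ/dₒ; combined with 1/f = 1/dₒ + 1/dᵢ this gives dₒ = f·(1 + W/w).
dₒ = 180 mm × (1 + 22189.4/23.5) = 180 × 945.2315 ≈ 170141.663 mm = 170.142 m.

170.14 m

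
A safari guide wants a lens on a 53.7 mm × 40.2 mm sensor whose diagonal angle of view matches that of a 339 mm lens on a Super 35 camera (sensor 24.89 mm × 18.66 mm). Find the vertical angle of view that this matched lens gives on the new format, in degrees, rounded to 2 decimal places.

3.15°

Sensor diagonal = √(24.89² + 18.66²) = √967.7077 ≈ 31.1080 mm.
Sensor diagonal = √(53.7² + 40.2²) = √4499.7300 ≈ 67.0800 mm.
Equal diagonal AOV ⇒ f₂ = f₁ · 67.0800/31.1080 = 339 × 2.15636 ≈ 731.0058 mm.
Vertical AOV on the new format = 2·arctan(40.2 / (2 × 731.0058)) = 2·arctan(0.02750) ≈ 3.1501°.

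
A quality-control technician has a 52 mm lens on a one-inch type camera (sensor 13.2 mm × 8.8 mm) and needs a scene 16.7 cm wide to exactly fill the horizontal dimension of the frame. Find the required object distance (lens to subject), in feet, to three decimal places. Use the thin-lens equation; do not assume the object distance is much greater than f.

W: 16.7 cm = 167 mm.
Magnification m = w/W = dᵢ/dₒ; combined with 1/f = 1/dₒ + 1/dᵢ this gives dₒ = f·(1 + W/w).
dₒ = 52 mm × (1 + 167/13.2) = 52 × 13.6515 ≈ 709.879 mm = 709.879/304.8 ft = 2.329 ft.

2.329 ft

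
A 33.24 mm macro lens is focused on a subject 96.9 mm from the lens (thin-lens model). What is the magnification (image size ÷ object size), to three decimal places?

0.522×

Thin lens: 1/f = 1/dₒ + 1/dᵢ → 1/dᵢ = 1/33.24 − 1/96.9 = 0.0197643 mm⁻¹, so dᵢ ≈ 50.5962 mm.
Magnification m = dᵢ/dₒ = 50.5962/96.9 ≈ 0.52215.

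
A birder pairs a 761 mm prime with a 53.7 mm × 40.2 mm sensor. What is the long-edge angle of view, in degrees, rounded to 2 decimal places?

4.04°

Angle of view α = 2·arctan(w/2f) with w = 53.7 mm and f = 761 mm.
w/2f = 0.03528; arctan(0.03528) ≈ 2.0207°, so α ≈ 4.0414°.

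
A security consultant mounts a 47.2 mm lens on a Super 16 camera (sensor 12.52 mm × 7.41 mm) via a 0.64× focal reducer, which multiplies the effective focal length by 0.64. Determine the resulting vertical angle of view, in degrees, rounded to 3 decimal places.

Effective focal length f = 47.2 × 0.64 = 30.208 mm.
α = 2·arctan(7.41 / (2 × 30.208)) = 2·arctan(0.12265) ≈ 13.9848°.

13.985°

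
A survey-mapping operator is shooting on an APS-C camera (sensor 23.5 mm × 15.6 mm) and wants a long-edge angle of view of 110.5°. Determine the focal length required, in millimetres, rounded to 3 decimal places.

8.151 mm

From α = 2·arctan(w/2f) we get f = w / (2·tan(α/2)).
With w = 23.5 mm and α/2 = 55.25°, tan(α/2) ≈ 1.44149, so f ≈ 23.5 / 2.88299 ≈ 8.1513 mm.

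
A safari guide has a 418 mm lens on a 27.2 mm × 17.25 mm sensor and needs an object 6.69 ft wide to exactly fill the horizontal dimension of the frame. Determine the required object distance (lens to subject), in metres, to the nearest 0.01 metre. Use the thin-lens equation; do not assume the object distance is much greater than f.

31.75 m

W: 6.69 ft × 304.8 mm/ft = 2039.11 mm.
Magnification m = w/W = dᵢ/dₒ; combined with 1/f = 1/dₒ + 1/dᵢ this gives dₒ = f·(1 + W/w).
dₒ = 418 mm × (1 + 2039.11/27.2) = 418 × 75.9674 ≈ 31754.353 mm = 31.7544 m.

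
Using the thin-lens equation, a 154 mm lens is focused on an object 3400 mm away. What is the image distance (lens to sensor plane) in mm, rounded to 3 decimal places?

1/dᵢ = 1/f − 1/dₒ = 1/154 − 1/3400 = 0.0061994 mm⁻¹.
dᵢ = 1/0.0061994 ≈ 161.3062 mm.

161.306 mm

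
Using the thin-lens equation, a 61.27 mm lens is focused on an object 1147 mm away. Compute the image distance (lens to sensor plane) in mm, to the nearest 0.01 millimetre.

1/dᵢ = 1/f − 1/dₒ = 1/61.27 − 1/1147 = 0.0154494 mm⁻¹.
dᵢ = 1/0.0154494 ≈ 64.7276 mm.

64.73 mm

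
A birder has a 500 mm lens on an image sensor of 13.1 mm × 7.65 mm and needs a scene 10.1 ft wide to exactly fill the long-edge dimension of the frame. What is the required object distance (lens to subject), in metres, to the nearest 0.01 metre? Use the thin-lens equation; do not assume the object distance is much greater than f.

W: 10.1 ft × 304.8 mm/ft = 3078.48 mm.
Magnification m = w/W = dᵢ/dₒ; combined with 1/f = 1/dₒ + 1/dᵢ this gives dₒ = f·(1 + W/w).
dₒ = 500 mm × (1 + 3078.48/13.1) = 500 × 235.9985 ≈ 117999.233 mm = 117.999 m.

118.00 m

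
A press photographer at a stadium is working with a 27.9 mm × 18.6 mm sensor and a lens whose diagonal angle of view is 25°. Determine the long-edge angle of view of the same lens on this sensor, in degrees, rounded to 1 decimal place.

20.9°

Sensor diagonal = √(27.9² + 18.6²) = √1124.3700 ≈ 33.5316 mm.
From the diagonal AOV: f = 33.5316 / (2·tan(12.5°)) = 33.5316 / 0.44339 ≈ 75.6257 mm.
Long-edge AOV = 2·arctan(27.9 / (2 × 75.6257)) = 2·arctan(0.18446) ≈ 20.9027°.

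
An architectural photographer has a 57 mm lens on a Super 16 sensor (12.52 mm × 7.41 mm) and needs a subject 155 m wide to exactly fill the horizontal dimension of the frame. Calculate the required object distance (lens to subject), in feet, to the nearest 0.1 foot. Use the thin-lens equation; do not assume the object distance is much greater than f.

2315.4 ft

W: 155 m = 155000 mm.
Magnification m = w/W = dᵢ/dₒ; combined with 1/f = 1/dₒ + 1/dᵢ this gives dₒ = f·(1 + W/w).
dₒ = 57 mm × (1 + 155000/12.52) = 57 × 12381.1917 ≈ 705727.927 mm = 705727.927/304.8 ft = 2315.38 ft.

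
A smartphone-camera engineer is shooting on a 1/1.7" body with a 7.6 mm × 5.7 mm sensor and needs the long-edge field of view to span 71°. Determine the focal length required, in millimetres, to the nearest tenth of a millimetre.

5.3 mm

From α = 2·arctan(w/2f) we get f = w / (2·tan(α/2)).
With w = 7.6 mm and α/2 = 35.5°, tan(α/2) ≈ 0.71329, so f ≈ 7.6 / 1.42659 ≈ 5.3274 mm.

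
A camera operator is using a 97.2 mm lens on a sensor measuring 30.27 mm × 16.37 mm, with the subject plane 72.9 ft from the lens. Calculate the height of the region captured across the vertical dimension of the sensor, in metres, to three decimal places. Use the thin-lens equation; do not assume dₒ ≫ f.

dₒ: 72.9 ft × 304.8 mm/ft = 22219.92 mm.
Similar triangles through the lens centre give W/dₒ = h/dᵢ; with 1/f = 1/dₒ + 1/dᵢ this gives W = h·(dₒ − f)/f.
W = 16.37 mm × (22219.9 − 97.2) / 97.2 = 16.37 × 227.6000 ≈ 3725.812 mm = 3.72581 m.

3.726 m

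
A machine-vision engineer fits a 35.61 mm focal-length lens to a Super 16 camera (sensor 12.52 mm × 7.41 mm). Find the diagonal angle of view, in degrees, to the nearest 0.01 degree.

Sensor diagonal = √(12.52² + 7.41²) = √211.6585 ≈ 14.5485 mm.
Angle of view α = 2·arctan(d/2f) with d = 14.5485 mm and f = 35.61 mm.
d/2f = 0.20428; arctan(0.20428) ≈ 11.5453°, so α ≈ 23.0905°.

23.09°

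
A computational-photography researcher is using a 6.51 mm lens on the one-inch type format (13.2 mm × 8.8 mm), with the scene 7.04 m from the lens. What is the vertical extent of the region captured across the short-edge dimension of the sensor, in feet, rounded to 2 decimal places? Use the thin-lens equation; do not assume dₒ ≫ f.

dₒ: 7.04 m = 7040 mm.
Similar triangles through the lens centre give W/dₒ = h/dᵢ; with 1/f = 1/dₒ + 1/dᵢ this gives W = h·(dₒ − f)/f.
W = 8.8 mm × (7040 − 6.51) / 6.51 = 8.8 × 1080.4132 ≈ 9507.636 mm = 9507.636/304.8 ft = 31.193 ft.

31.19 ft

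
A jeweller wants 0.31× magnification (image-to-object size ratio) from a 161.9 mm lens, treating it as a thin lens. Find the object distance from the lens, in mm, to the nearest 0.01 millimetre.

684.16 mm

With m = dᵢ/dₒ and 1/f = 1/dₒ + 1/dᵢ, substituting dᵢ = m·dₒ gives 1/f = (1 + 1/m)/dₒ, hence dₒ = f·(1 + 1/m).
dₒ = 161.9 × (1 + 1/0.31) = 161.9 × 4.22581 ≈ 684.158 mm.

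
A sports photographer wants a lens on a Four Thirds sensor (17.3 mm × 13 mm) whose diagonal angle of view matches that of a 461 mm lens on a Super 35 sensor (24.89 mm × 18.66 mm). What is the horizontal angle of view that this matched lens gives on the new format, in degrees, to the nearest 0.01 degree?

Sensor diagonal = √(24.89² + 18.66²) = √967.7077 ≈ 31.1080 mm.
Sensor diagonal = √(17.3² + 13²) = √468.2900 ≈ 21.6400 mm.
Equal diagonal AOV ⇒ f₂ = f₁ · 21.6400/31.1080 = 461 × 0.69564 ≈ 320.6906 mm.
Horizontal AOV on the new format = 2·arctan(17.3 / (2 × 320.6906)) = 2·arctan(0.02697) ≈ 3.0901°.

3.09°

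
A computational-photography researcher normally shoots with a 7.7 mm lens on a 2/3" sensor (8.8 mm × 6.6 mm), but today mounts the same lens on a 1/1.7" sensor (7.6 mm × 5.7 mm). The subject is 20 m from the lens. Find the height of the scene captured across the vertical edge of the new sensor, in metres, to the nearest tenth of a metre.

14.8 m

The focal length stays 7.7 mm; the relevant sensor dimension is now h = 5.7 mm. Object distance dₒ = 20 m = 20000 mm.
Thin-lens field height W = h·(dₒ − f)/f = 5.7 × (20000 − 7.7)/7.7 ≈ 14799.495 mm = 14.7995 m.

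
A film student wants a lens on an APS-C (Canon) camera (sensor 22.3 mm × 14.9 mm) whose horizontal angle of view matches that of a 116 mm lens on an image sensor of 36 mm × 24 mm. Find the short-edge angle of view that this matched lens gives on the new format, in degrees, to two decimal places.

Equal horizontal AOV ⇒ f₂ = f₁ · 22.3/36 = 116 × 0.61944 ≈ 71.8556 mm.
Short-edge AOV on the new format = 2·arctan(14.9 / (2 × 71.8556)) = 2·arctan(0.10368) ≈ 11.8386°.

11.84°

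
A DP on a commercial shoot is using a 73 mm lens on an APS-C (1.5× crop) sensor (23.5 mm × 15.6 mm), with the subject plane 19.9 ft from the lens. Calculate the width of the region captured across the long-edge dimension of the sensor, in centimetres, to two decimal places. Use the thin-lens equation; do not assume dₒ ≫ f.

dₒ: 19.9 ft × 304.8 mm/ft = 6065.52 mm.
Similar triangles through the lens centre give W/dₒ = w/dᵢ; with 1/f = 1/dₒ + 1/dᵢ this gives W = w·(dₒ − f)/f.
W = 23.5 mm × (6065.52 − 73) / 73 = 23.5 × 82.0893 ≈ 1929.099 mm = 192.91 cm.

192.91 cm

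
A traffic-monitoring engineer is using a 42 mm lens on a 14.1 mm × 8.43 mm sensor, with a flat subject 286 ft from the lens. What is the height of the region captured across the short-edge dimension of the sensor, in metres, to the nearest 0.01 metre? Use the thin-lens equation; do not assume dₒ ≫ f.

17.49 m

dₒ: 286 ft × 304.8 mm/ft = 87172.80 mm.
Similar triangles through the lens centre give W/dₒ = h/dᵢ; with 1/f = 1/dₒ + 1/dᵢ this gives W = h·(dₒ − f)/f.
W = 8.43 mm × (87172.8 − 42) / 42 = 8.43 × 2074.5428 ≈ 17488.396 mm = 17.4884 m.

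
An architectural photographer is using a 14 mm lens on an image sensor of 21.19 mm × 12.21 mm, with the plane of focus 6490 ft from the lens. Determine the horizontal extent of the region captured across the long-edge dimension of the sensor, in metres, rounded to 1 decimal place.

dₒ: 6490 ft × 304.8 mm/ft = 1978151.94 mm.
Similar triangles through the lens centre give W/dₒ = w/dᵢ; with 1/f = 1/dₒ + 1/dᵢ this gives W = w·(dₒ − f)/f.
W = 21.19 mm × (1.97815e+06 − 14) / 14 = 21.19 × 141295.5669 ≈ 2994053.063 mm = 2994.05 m.

2994.1 m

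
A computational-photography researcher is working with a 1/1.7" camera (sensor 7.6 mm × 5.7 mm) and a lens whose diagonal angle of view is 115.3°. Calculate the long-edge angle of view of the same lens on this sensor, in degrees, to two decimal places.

103.26°

Sensor diagonal = √(7.6² + 5.7²) = √90.2500 ≈ 9.5000 mm.
From the diagonal AOV: f = 9.5000 / (2·tan(57.65°)) = 9.5000 / 3.15758 ≈ 3.0086 mm.
Long-edge AOV = 2·arctan(7.6 / (2 × 3.0086)) = 2·arctan(1.26303) ≈ 103.2595°.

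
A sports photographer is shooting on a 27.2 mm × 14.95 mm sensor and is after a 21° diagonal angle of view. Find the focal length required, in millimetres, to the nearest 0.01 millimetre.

Sensor diagonal = √(27.2² + 14.95²) = √963.3425 ≈ 31.0378 mm.
From α = 2·arctan(d/2f) we get f = d / (2·tan(α/2)).
With d = 31.0378 mm and α/2 = 10.5°, tan(α/2) ≈ 0.18534, so f ≈ 31.0378 / 0.37068 ≈ 83.7324 mm.

83.73 mm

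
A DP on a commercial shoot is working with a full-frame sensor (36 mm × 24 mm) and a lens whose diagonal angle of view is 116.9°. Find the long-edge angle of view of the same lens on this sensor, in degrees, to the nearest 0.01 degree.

107.15°

Sensor diagonal = √(36² + 24²) = √1872.0000 ≈ 43.2666 mm.
From the diagonal AOV: f = 43.2666 / (2·tan(58.45°)) = 43.2666 / 3.25732 ≈ 13.2829 mm.
Long-edge AOV = 2·arctan(36 / (2 × 13.2829)) = 2·arctan(1.35513) ≈ 107.1499°.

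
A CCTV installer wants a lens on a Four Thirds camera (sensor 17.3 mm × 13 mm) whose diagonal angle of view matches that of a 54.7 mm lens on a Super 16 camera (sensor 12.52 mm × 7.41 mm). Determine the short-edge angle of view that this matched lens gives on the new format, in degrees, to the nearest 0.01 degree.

9.14°

Sensor diagonal = √(12.52² + 7.41²) = √211.6585 ≈ 14.5485 mm.
Sensor diagonal = √(17.3² + 13²) = √468.2900 ≈ 21.6400 mm.
Equal diagonal AOV ⇒ f₂ = f₁ · 21.6400/14.5485 = 54.7 × 1.48744 ≈ 81.3630 mm.
Short-edge AOV on the new format = 2·arctan(13 / (2 × 81.3630)) = 2·arctan(0.07989) ≈ 9.1352°.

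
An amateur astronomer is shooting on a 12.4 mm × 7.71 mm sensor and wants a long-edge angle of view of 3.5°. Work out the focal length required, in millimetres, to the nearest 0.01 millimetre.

From α = 2·arctan(w/2f) we get f = w / (2·tan(α/2)).
With w = 12.4 mm and α/2 = 1.75°, tan(α/2) ≈ 0.03055, so f ≈ 12.4 / 0.06111 ≈ 202.9276 mm.

202.93 mm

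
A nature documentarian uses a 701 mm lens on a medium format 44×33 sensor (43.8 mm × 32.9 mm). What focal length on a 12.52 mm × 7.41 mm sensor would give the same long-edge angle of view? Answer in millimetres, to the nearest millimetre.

Equal angle of view means equal width/f ratio, so f₂ = f₁ · (width₂/width₁) = 701 × 12.52/43.8.
f₂ = 701 × 0.28584 ≈ 200.377 mm.

200 mm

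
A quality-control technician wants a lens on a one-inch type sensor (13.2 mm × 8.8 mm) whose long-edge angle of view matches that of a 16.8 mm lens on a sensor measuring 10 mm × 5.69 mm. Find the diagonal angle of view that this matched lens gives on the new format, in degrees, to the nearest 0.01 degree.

39.36°

Equal long-edge AOV ⇒ f₂ = f₁ · 13.2/10 = 16.8 × 1.32000 ≈ 22.1760 mm.
Sensor diagonal = √(13.2² + 8.8²) = √251.6800 ≈ 15.8644 mm.
Diagonal AOV on the new format = 2·arctan(15.8644 / (2 × 22.1760)) = 2·arctan(0.35769) ≈ 39.3636°.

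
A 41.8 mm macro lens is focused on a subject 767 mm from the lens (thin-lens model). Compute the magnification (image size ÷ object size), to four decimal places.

Thin lens: 1/f = 1/dₒ + 1/dᵢ → 1/dᵢ = 1/41.8 − 1/767 = 0.0226197 mm⁻¹, so dᵢ ≈ 44.2093 mm.
Magnification m = dᵢ/dₒ = 44.2093/767 ≈ 0.05764.

0.0576×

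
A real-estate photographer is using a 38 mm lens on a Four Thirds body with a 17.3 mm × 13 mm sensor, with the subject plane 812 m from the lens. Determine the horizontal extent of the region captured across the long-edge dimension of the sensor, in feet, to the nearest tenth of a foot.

1212.8 ft

dₒ: 812 m = 812000 mm.
Similar triangles through the lens centre give W/dₒ = w/dᵢ; with 1/f = 1/dₒ + 1/dᵢ this gives W = w·(dₒ − f)/f.
W = 17.3 mm × (812000 − 38) / 38 = 17.3 × 21367.4211 ≈ 369656.384 mm = 369656.384/304.8 ft = 1212.78 ft.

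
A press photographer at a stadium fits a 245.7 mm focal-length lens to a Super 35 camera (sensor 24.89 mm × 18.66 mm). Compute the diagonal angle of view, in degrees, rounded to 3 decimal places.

7.245°

Sensor diagonal = √(24.89² + 18.66²) = √967.7077 ≈ 31.1080 mm.
Angle of view α = 2·arctan(d/2f) with d = 31.1080 mm and f = 245.7 mm.
d/2f = 0.06330; arctan(0.06330) ≈ 3.6223°, so α ≈ 7.2445°.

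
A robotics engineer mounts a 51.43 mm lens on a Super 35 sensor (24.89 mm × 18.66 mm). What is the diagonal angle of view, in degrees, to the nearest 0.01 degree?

33.65°

Sensor diagonal = √(24.89² + 18.66²) = √967.7077 ≈ 31.1080 mm.
Angle of view α = 2·arctan(d/2f) with d = 31.1080 mm and f = 51.43 mm.
d/2f = 0.30243; arctan(0.30243) ≈ 16.8269°, so α ≈ 33.6538°.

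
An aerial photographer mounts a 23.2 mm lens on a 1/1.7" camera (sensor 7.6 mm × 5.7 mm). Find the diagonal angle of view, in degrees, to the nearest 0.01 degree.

23.14°

Sensor diagonal = √(7.6² + 5.7²) = √90.2500 ≈ 9.5000 mm.
Angle of view α = 2·arctan(d/2f) with d = 9.5000 mm and f = 23.2 mm.
d/2f = 0.20474; arctan(0.20474) ≈ 11.5709°, so α ≈ 23.1418°.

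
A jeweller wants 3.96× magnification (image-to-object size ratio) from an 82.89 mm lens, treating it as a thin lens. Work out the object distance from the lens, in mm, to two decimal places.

With m = dᵢ/dₒ and 1/f = 1/dₒ + 1/dᵢ, substituting dᵢ = m·dₒ gives 1/f = (1 + 1/m)/dₒ, hence dₒ = f·(1 + 1/m).
dₒ = 82.89 × (1 + 1/3.96) = 82.89 × 1.25253 ≈ 103.822 mm.

103.82 mm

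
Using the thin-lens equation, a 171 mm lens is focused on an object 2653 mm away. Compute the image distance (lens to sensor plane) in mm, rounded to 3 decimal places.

182.781 mm

1/dᵢ = 1/f − 1/dₒ = 1/171 − 1/2653 = 0.0054710 mm⁻¹.
dᵢ = 1/0.0054710 ≈ 182.7812 mm.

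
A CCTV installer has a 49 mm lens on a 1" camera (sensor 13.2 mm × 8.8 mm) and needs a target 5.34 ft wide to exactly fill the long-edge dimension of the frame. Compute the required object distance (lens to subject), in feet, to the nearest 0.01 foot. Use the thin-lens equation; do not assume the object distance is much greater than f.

W: 5.34 ft × 304.8 mm/ft = 1627.63 mm.
Magnification m = w/W = dᵢ/dₒ; combined with 1/f = 1/dₒ + 1/dᵢ this gives dₒ = f·(1 + W/w).
dₒ = 49 mm × (1 + 1627.63/13.2) = 49 × 124.3055 ≈ 6090.967 mm = 6090.967/304.8 ft = 19.9835 ft.

19.98 ft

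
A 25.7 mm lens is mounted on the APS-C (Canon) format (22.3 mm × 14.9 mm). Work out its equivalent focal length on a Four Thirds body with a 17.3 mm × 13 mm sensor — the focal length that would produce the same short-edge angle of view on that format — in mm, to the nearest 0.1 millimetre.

22.4 mm

Equal angle of view means equal height/f ratio, so f₂ = f₁ · (height₂/height₁) = 25.7 × 13/14.9.
f₂ = 25.7 × 0.87248 ≈ 22.423 mm.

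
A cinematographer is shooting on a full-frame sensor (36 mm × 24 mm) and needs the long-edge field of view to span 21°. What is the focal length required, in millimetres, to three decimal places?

From α = 2·arctan(w/2f) we get f = w / (2·tan(α/2)).
With w = 36 mm and α/2 = 10.5°, tan(α/2) ≈ 0.18534, so f ≈ 36 / 0.37068 ≈ 97.1193 mm.

97.119 mm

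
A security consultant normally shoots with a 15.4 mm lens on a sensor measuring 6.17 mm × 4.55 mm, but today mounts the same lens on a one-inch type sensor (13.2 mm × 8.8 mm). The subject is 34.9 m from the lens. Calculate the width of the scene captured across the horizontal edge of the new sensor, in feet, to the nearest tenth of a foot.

98.1 ft

The focal length stays 15.4 mm; the relevant sensor dimension is now w = 13.2 mm. Object distance dₒ = 34.9 m = 34900 mm.
Thin-lens field width W = w·(dₒ − f)/f = 13.2 × (34900 − 15.4)/15.4 ≈ 29901.086 mm = 29901.086/304.8 ft = 98.1007 ft.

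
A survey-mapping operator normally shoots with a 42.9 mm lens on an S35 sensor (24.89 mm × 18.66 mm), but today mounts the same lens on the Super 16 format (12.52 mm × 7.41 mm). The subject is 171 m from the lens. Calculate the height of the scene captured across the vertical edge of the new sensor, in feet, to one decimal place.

The focal length stays 42.9 mm; the relevant sensor dimension is now h = 7.41 mm. Object distance dₒ = 171 m = 171000 mm.
Thin-lens field height W = h·(dₒ − f)/f = 7.41 × (171000 − 42.9)/42.9 ≈ 29528.954 mm = 29528.954/304.8 ft = 96.8798 ft.

96.9 ft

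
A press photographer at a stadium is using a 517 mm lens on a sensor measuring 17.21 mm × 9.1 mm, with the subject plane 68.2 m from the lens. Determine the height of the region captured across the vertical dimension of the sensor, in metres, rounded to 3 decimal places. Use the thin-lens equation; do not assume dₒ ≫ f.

dₒ: 68.2 m = 68200 mm.
Similar triangles through the lens centre give W/dₒ = h/dᵢ; with 1/f = 1/dₒ + 1/dᵢ this gives W = h·(dₒ − f)/f.
W = 9.1 mm × (68200 − 517) / 517 = 9.1 × 130.9149 ≈ 1191.326 mm = 1.19133 m.

1.191 m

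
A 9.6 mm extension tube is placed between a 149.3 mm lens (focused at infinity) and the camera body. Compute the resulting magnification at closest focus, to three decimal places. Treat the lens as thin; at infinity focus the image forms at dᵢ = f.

0.064×

The tube moves the image plane from f to f + e, so dᵢ = 149.3 + 9.6 = 158.9 mm. Focus is achieved when 1/f = 1/dₒ + 1/dᵢ, giving dₒ = 1/(1/f − 1/(f+e)).
Magnification m = dᵢ/dₒ = (f+e)·(1/f − 1/(f+e)) = e/f = 9.6/149.3 ≈ 0.0643.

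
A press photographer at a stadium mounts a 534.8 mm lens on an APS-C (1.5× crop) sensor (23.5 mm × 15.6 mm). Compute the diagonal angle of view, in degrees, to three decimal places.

Sensor diagonal = √(23.5² + 15.6²) = √795.6100 ≈ 28.2066 mm.
Angle of view α = 2·arctan(d/2f) with d = 28.2066 mm and f = 534.8 mm.
d/2f = 0.02637; arctan(0.02637) ≈ 1.5106°, so α ≈ 3.0212°.

3.021°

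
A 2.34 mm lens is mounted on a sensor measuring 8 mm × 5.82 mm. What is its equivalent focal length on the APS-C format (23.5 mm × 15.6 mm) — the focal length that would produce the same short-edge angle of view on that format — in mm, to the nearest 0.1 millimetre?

Equal angle of view means equal height/f ratio, so f₂ = f₁ · (height₂/height₁) = 2.34 × 15.6/5.82.
f₂ = 2.34 × 2.68041 ≈ 6.272 mm.

6.3 mm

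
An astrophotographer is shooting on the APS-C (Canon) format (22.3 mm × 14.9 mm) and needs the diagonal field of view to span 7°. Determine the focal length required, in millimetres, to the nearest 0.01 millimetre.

Sensor diagonal = √(22.3² + 14.9²) = √719.3000 ≈ 26.8198 mm.
From α = 2·arctan(d/2f) we get f = d / (2·tan(α/2)).
With d = 26.8198 mm and α/2 = 3.5°, tan(α/2) ≈ 0.06116, so f ≈ 26.8198 / 0.12233 ≈ 219.2497 mm.

219.25 mm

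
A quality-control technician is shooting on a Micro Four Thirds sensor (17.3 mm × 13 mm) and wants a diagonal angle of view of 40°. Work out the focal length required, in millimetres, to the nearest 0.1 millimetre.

29.7 mm

Sensor diagonal = √(17.3² + 13²) = √468.2900 ≈ 21.6400 mm.
From α = 2·arctan(d/2f) we get f = d / (2·tan(α/2)).
With d = 21.6400 mm and α/2 = 20°, tan(α/2) ≈ 0.36397, so f ≈ 21.6400 / 0.72794 ≈ 29.7277 mm.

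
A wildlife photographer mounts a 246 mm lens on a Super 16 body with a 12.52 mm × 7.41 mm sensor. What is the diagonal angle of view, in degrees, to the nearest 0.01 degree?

Sensor diagonal = √(12.52² + 7.41²) = √211.6585 ≈ 14.5485 mm.
Angle of view α = 2·arctan(d/2f) with d = 14.5485 mm and f = 246 mm.
d/2f = 0.02957; arctan(0.02957) ≈ 1.6937°, so α ≈ 3.3875°.

3.39°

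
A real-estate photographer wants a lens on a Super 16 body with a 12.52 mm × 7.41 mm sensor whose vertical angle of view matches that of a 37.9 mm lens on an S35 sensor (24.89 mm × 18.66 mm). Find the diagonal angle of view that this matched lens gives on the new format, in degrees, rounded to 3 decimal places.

51.592°

Equal vertical AOV ⇒ f₂ = f₁ · 7.41/18.66 = 37.9 × 0.39711 ≈ 15.0503 mm.
Sensor diagonal = √(12.52² + 7.41²) = √211.6585 ≈ 14.5485 mm.
Diagonal AOV on the new format = 2·arctan(14.5485 / (2 × 15.0503)) = 2·arctan(0.48333) ≈ 51.5916°.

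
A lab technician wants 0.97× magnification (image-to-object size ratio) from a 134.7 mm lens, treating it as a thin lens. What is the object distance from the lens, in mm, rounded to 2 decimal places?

273.57 mm

With m = dᵢ/dₒ and 1/f = 1/dₒ + 1/dᵢ, substituting dᵢ = m·dₒ gives 1/f = (1 + 1/m)/dₒ, hence dₒ = f·(1 + 1/m).
dₒ = 134.7 × (1 + 1/0.97) = 134.7 × 2.03093 ≈ 273.566 mm.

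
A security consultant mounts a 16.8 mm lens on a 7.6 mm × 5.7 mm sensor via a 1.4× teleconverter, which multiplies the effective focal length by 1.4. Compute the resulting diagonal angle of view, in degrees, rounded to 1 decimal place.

Effective focal length f = 16.8 × 1.4 = 23.52 mm.
Sensor diagonal = √(7.6² + 5.7²) = √90.2500 ≈ 9.5000 mm.
α = 2·arctan(9.500 / (2 × 23.52)) = 2·arctan(0.20196) ≈ 22.8353°.

22.8°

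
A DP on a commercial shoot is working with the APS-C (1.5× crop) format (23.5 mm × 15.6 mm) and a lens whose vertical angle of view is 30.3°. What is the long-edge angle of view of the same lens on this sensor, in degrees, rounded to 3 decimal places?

From the vertical AOV: f = 15.6 / (2·tan(15.15°)) = 15.6 / 0.54151 ≈ 28.8081 mm.
Long-edge AOV = 2·arctan(23.5 / (2 × 28.8081)) = 2·arctan(0.40787) ≈ 44.3783°.

44.378°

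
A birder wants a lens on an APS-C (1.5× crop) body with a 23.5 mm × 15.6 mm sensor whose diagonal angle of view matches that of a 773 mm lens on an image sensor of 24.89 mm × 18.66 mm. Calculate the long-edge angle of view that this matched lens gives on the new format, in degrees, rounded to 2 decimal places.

1.92°

Sensor diagonal = √(24.89² + 18.66²) = √967.7077 ≈ 31.1080 mm.
Sensor diagonal = √(23.5² + 15.6²) = √795.6100 ≈ 28.2066 mm.
Equal diagonal AOV ⇒ f₂ = f₁ · 28.2066/31.1080 = 773 × 0.90673 ≈ 700.9023 mm.
Long-edge AOV on the new format = 2·arctan(23.5 / (2 × 700.9023)) = 2·arctan(0.01676) ≈ 1.9208°.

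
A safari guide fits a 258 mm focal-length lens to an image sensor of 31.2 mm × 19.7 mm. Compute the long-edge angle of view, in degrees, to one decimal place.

6.9°

Angle of view α = 2·arctan(w/2f) with w = 31.2 mm and f = 258 mm.
w/2f = 0.06047; arctan(0.06047) ≈ 3.4602°, so α ≈ 6.9204°.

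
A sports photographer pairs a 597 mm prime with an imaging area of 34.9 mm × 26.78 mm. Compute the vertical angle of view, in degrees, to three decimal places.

2.570°

Angle of view α = 2·arctan(h/2f) with h = 26.78 mm and f = 597 mm.
h/2f = 0.02243; arctan(0.02243) ≈ 1.2849°, so α ≈ 2.5697°.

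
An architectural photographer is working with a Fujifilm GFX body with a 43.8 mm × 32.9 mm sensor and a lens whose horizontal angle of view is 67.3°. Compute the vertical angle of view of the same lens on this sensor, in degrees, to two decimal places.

From the horizontal AOV: f = 43.8 / (2·tan(33.65°)) = 43.8 / 1.33131 ≈ 32.8998 mm.
Vertical AOV = 2·arctan(32.9 / (2 × 32.8998)) = 2·arctan(0.50000) ≈ 53.1303°.

53.13°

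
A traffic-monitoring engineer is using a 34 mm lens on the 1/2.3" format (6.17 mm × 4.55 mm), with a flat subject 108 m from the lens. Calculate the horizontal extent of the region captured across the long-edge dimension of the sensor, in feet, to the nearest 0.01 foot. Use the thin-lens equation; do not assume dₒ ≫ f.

64.28 ft

dₒ: 108 m = 108000 mm.
Similar triangles through the lens centre give W/dₒ = w/dᵢ; with 1/f = 1/dₒ + 1/dᵢ this gives W = w·(dₒ − f)/f.
W = 6.17 mm × (108000 − 34) / 34 = 6.17 × 3175.4706 ≈ 19592.654 mm = 19592.654/304.8 ft = 64.2804 ft.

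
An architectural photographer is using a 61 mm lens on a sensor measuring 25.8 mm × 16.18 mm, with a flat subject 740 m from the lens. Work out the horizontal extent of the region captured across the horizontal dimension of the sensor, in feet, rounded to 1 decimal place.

1026.8 ft

dₒ: 740 m = 740000 mm.
Similar triangles through the lens centre give W/dₒ = w/dᵢ; with 1/f = 1/dₒ + 1/dᵢ this gives W = w·(dₒ − f)/f.
W = 25.8 mm × (740000 − 61) / 61 = 25.8 × 12130.1475 ≈ 312957.807 mm = 312957.807/304.8 ft = 1026.76 ft.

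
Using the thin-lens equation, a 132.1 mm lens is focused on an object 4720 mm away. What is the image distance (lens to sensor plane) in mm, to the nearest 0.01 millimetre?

135.90 mm

1/dᵢ = 1/f − 1/dₒ = 1/132.1 − 1/4720 = 0.0073582 mm⁻¹.
dᵢ = 1/0.0073582 ≈ 135.9036 mm.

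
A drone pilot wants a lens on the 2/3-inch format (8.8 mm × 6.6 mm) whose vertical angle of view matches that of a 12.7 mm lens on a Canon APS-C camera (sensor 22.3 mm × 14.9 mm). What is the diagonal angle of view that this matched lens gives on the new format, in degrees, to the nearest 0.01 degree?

Equal vertical AOV ⇒ f₂ = f₁ · 6.6/14.9 = 12.7 × 0.44295 ≈ 5.6255 mm.
Sensor diagonal = √(8.8² + 6.6²) = √121.0000 ≈ 11.0000 mm.
Diagonal AOV on the new format = 2·arctan(11.0000 / (2 × 5.6255)) = 2·arctan(0.97769) ≈ 88.7074°.

88.71°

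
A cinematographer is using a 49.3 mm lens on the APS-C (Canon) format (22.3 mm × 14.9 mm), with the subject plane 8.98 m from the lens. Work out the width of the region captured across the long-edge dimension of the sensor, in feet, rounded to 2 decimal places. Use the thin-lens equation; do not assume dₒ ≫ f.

dₒ: 8.98 m = 8980 mm.
Similar triangles through the lens centre give W/dₒ = w/dᵢ; with 1/f = 1/dₒ + 1/dᵢ this gives W = w·(dₒ − f)/f.
W = 22.3 mm × (8980 − 49.3) / 49.3 = 22.3 × 181.1501 ≈ 4039.647 mm = 4039.647/304.8 ft = 13.2534 ft.

13.25 ft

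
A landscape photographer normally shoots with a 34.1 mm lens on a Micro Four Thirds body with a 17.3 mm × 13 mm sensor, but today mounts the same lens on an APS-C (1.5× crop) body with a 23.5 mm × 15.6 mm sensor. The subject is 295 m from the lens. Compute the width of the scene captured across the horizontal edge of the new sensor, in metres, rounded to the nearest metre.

The focal length stays 34.1 mm; the relevant sensor dimension is now w = 23.5 mm. Object distance dₒ = 295 m = 295000 mm.
Thin-lens field width W = w·(dₒ − f)/f = 23.5 × (295000 − 34.1)/34.1 ≈ 203275.620 mm = 203.276 m.

203 m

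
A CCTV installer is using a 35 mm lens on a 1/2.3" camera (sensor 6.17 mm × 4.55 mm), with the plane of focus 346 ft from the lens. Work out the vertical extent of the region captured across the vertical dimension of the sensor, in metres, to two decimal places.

13.71 m

dₒ: 346 ft × 304.8 mm/ft = 105460.80 mm.
Similar triangles through the lens centre give W/dₒ = h/dᵢ; with 1/f = 1/dₒ + 1/dᵢ this gives W = h·(dₒ − f)/f.
W = 4.55 mm × (105461 − 35) / 35 = 4.55 × 3012.1656 ≈ 13705.354 mm = 13.7054 m.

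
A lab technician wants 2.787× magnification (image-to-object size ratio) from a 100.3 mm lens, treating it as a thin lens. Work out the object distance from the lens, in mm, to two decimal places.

With m = dᵢ/dₒ and 1/f = 1/dₒ + 1/dᵢ, substituting dᵢ = m·dₒ gives 1/f = (1 + 1/m)/dₒ, hence dₒ = f·(1 + 1/m).
dₒ = 100.3 × (1 + 1/2.787) = 100.3 × 1.35881 ≈ 136.289 mm.

136.29 mm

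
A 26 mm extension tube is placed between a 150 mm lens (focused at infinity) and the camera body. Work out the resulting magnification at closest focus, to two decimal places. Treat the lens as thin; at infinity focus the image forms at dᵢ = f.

0.17×

The tube moves the image plane from f to f + e, so dᵢ = 150 + 26 = 176 mm. Focus is achieved when 1/f = 1/dₒ + 1/dᵢ, giving dₒ = 1/(1/f − 1/(f+e)).
Magnification m = dᵢ/dₒ = (f+e)·(1/f − 1/(f+e)) = e/f = 26/150 ≈ 0.1733.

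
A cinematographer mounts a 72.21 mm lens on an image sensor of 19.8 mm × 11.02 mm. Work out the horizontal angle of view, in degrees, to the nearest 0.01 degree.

15.61°

Angle of view α = 2·arctan(w/2f) with w = 19.8 mm and f = 72.21 mm.
w/2f = 0.13710; arctan(0.13710) ≈ 7.8066°, so α ≈ 15.6132°.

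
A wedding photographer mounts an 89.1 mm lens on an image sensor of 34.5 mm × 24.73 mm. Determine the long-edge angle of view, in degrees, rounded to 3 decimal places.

21.914°

Angle of view α = 2·arctan(w/2f) with w = 34.5 mm and f = 89.1 mm.
w/2f = 0.19360; arctan(0.19360) ≈ 10.9571°, so α ≈ 21.9141°.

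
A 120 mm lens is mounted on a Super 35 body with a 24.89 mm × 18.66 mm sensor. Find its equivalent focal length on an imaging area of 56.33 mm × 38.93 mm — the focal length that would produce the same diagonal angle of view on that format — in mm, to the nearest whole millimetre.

Sensor diagonal = √(24.89² + 18.66²) = √967.7077 ≈ 31.1080 mm.
Sensor diagonal = √(56.33² + 38.93²) = √4688.6138 ≈ 68.4735 mm.
Equal angle of view means equal diagonal/f ratio, so f₂ = f₁ · (diagonal₂/diagonal₁) = 120 × 68.4735/31.1080.
f₂ = 120 × 2.20115 ≈ 264.138 mm.

264 mm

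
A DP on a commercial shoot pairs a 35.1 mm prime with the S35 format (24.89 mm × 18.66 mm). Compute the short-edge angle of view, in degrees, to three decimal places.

29.771°

Angle of view α = 2·arctan(h/2f) with h = 18.66 mm and f = 35.1 mm.
h/2f = 0.26581; arctan(0.26581) ≈ 14.8857°, so α ≈ 29.7714°.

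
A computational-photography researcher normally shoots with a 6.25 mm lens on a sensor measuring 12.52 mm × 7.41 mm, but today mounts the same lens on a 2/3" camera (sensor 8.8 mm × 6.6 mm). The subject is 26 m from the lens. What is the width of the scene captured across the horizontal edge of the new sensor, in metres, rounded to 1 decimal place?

36.6 m

The focal length stays 6.25 mm; the relevant sensor dimension is now w = 8.8 mm. Object distance dₒ = 26 m = 26000 mm.
Thin-lens field width W = w·(dₒ − f)/f = 8.8 × (26000 − 6.25)/6.25 ≈ 36599.200 mm = 36.5992 m.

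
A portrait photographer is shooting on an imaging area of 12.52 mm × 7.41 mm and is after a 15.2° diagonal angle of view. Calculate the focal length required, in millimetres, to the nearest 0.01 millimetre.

Sensor diagonal = √(12.52² + 7.41²) = √211.6585 ≈ 14.5485 mm.
From α = 2·arctan(d/2f) we get f = d / (2·tan(α/2)).
With d = 14.5485 mm and α/2 = 7.6°, tan(α/2) ≈ 0.13343, so f ≈ 14.5485 / 0.26686 ≈ 54.5179 mm.

54.52 mm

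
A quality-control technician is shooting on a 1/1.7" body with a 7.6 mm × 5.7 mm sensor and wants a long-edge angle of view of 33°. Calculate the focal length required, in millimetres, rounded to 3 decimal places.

12.829 mm

From α = 2·arctan(w/2f) we get f = w / (2·tan(α/2)).
With w = 7.6 mm and α/2 = 16.5°, tan(α/2) ≈ 0.29621, so f ≈ 7.6 / 0.59243 ≈ 12.8286 mm.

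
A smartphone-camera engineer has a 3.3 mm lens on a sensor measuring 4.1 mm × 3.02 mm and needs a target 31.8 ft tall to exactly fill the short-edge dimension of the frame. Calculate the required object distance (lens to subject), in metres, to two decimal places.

W: 31.8 ft × 304.8 mm/ft = 9692.64 mm.
Magnification m = h/W = dᵢ/dₒ; combined with 1/f = 1/dₒ + 1/dᵢ this gives dₒ = f·(1 + W/h).
dₒ = 3.3 mm × (1 + 9692.64/3.02) = 3.3 × 3210.4833 ≈ 10594.595 mm = 10.5946 m.

10.59 m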